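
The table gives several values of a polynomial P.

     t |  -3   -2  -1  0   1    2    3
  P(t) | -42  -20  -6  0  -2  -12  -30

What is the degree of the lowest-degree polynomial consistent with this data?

Forward differences of the values at t = -3, -2, -1, 0, 1, 2, 3:
  P  : -42  -20  -6  0  -2  -12  -30
  Δ  : 22  14  6  -2  -10  -18
  Δ^2: -8  -8  -8  -8  -8
  Δ^3: 0  0  0  0
  Δ^4: 0  0  0
  Δ^5: 0  0
  Δ^6: 0
The second differences are constant (-8) and nonzero, while all higher differences vanish, so the minimal degree is 2.

2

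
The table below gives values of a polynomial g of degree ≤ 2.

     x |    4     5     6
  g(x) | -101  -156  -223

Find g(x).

g(x) = -6x^2 - x - 1

Using the Lagrange interpolation formula with nodes 4, 5, 6:
  L_0(x) = (x - 5)(x - 6) / 2
  L_1(x) = (x - 4)(x - 6) / -1
  L_2(x) = (x - 4)(x - 5) / 2
Then g(x) = -101·L_0(x) - 156·L_1(x) - 223·L_2(x).
Expanding and collecting terms gives g(x) = -6x^2 - x - 1.
Check: g(6) = -223. ✓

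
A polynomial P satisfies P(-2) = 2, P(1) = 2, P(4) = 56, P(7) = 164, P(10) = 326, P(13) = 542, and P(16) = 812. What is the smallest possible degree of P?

2

Forward differences of the values at x = -2, 1, 4, 7, 10, 13, 16:
  P  : 2  2  56  164  326  542  812
  Δ  : 0  54  108  162  216  270
  Δ^2: 54  54  54  54  54
  Δ^3: 0  0  0  0
  Δ^4: 0  0  0
  Δ^5: 0  0
  Δ^6: 0
The second differences are constant (54) and nonzero, while all higher differences vanish, so the minimal degree is 2.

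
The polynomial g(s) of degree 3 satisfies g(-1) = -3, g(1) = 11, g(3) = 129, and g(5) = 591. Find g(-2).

Using the Lagrange interpolation formula with nodes -1, 1, 3, 5:
  L_0(s) = (s - 1)(s - 3)(s - 5) / -48
  L_1(s) = (s + 1)(s - 3)(s - 5) / 16
  L_2(s) = (s + 1)(s - 1)(s - 5) / -16
  L_3(s) = (s + 1)(s - 1)(s - 3) / 48
Then g(s) = -3·L_0(s) + 11·L_1(s) + 129·L_2(s) + 591·L_3(s).
Expanding and collecting terms gives g(s) = 5s³ - 2s² + 2s + 6.
Evaluating at s = -2: g(-2) = -46.

-46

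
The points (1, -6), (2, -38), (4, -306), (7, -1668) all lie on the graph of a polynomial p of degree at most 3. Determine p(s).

Using the Lagrange interpolation formula with nodes 1, 2, 4, 7:
  L_0(s) = (s - 2)(s - 4)(s - 7) / -18
  L_1(s) = (s - 1)(s - 4)(s - 7) / 10
  L_2(s) = (s - 1)(s - 2)(s - 7) / -18
  L_3(s) = (s - 1)(s - 2)(s - 4) / 90
Then p(s) = -6·L_0(s) - 38·L_1(s) - 306·L_2(s) - 1668·L_3(s).
Expanding and collecting terms gives p(s) = -5s³ + s² - 2.
Check: p(2) = -38. ✓

p(s) = -5s^3 + s^2 - 2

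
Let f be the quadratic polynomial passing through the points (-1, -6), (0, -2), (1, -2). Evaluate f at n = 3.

-14

Forward differences of the values at n = -1, 0, 1:
  f  : -6  -2  -2
  Δ  : 4  0
  Δ^2: -4
The second differences are constant, confirming degree 2.
Interpolating (Newton forward form) and evaluating at n = 3 gives f(3) = -14.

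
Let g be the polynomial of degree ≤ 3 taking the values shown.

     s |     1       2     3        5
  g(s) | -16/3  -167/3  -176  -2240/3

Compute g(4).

Write g(s) = as^3 + bs^2 + cs + d. Substituting each data point gives a linear system:
  a + b + c + d = -16/3
  8a + 4b + 2c + d = -167/3
  27a + 9b + 3c + d = -176
  125a + 25b + 5c + d = -2240/3
Solving the system yields a = -5, b = -5, c = -1/3, d = 5.
So g(s) = -5s³ - 5s² - (1/3)s + 5.
Then g(4) = -1189/3.

-1189/3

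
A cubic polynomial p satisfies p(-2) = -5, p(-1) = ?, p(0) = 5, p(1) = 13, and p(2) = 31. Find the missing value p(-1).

1

The 4 known points determine the degree-3 polynomial uniquely.
Write p(t) = at^3 + bt^2 + ct + d. Substituting each data point gives a linear system:
  -8a + 4b - 2c + d = -5
  d = 5
  a + b + c + d = 13
  8a + 4b + 2c + d = 31
Solving the system yields a = 1, b = 2, c = 5, d = 5.
So p(t) = t³ + 2t² + 5t + 5.
Then p(-1) = 1.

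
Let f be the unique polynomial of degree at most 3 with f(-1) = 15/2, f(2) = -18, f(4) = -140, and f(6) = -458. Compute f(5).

-537/2

Write f(s) = as^3 + bs^2 + cs + d. Substituting each data point gives a linear system:
  -a + b - c + d = 15/2
  8a + 4b + 2c + d = -18
  64a + 16b + 4c + d = -140
  216a + 36b + 6c + d = -458
Solving the system yields a = -2, b = -1/2, c = -2, d = 4.
So f(s) = -2s³ - (1/2)s² - 2s + 4.
Then f(5) = -537/2.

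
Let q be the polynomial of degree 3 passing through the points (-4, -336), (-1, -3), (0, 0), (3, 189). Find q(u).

Using the Lagrange interpolation formula with nodes -4, -1, 0, 3:
  L_0(u) = (u + 1)u(u - 3) / -84
  L_1(u) = (u + 4)u(u - 3) / 12
  L_2(u) = (u + 4)(u + 1)(u - 3) / -12
  L_3(u) = (u + 4)(u + 1)u / 84
Then q(u) = -336·L_0(u) - 3·L_1(u) + 0·L_2(u) + 189·L_3(u).
Expanding and collecting terms gives q(u) = 6u^3 + 3u^2.
Check: q(-1) = -3. ✓

q(u) = 6u^3 + 3u^2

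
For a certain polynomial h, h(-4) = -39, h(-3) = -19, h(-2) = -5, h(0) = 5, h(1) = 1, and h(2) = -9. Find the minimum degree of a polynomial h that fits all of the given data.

Divided differences on the nodes -4, -3, -2, 0, 1, 2:
  order 0: -39  -19  -5  5  1  -9
  order 1: 20  14  5  -4  -10
  order 2: -3  -3  -3  -3
  order 3: 0  0  0
  order 4: 0  0
  order 5: 0
The order-2 divided differences are all -3 (nonzero) and every higher order vanishes, so the data lies on a polynomial of degree exactly 2.

2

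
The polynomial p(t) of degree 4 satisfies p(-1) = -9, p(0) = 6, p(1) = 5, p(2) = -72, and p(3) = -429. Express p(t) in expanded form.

p(t) = -6t^4 + 2t^3 - 2t^2 + 5t + 6

Write p(t) = at^4 + bt^3 + ct^2 + dt + e. Substituting each data point gives a linear system:
  a - b + c - d + e = -9
  e = 6
  a + b + c + d + e = 5
  16a + 8b + 4c + 2d + e = -72
  81a + 27b + 9c + 3d + e = -429
Solving the system yields a = -6, b = 2, c = -2, d = 5, e = 6.
So p(t) = -6t^4 + 2t^3 - 2t^2 + 5t + 6.
Check: p(0) = 6. ✓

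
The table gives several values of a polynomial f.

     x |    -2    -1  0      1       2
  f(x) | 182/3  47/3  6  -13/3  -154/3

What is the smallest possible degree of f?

Forward differences of the values at x = -2, -1, 0, 1, 2:
  f  : 182/3  47/3  6  -13/3  -154/3
  Δ  : -45  -29/3  -31/3  -47
  Δ^2: 106/3  -2/3  -110/3
  Δ^3: -36  -36
  Δ^4: 0
The third differences are constant (-36) and nonzero, while all higher differences vanish, so the minimal degree is 3.

3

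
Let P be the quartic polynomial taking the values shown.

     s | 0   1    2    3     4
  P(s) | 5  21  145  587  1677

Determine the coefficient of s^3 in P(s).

Write P(s) = as^4 + bs^3 + cs^2 + ds + e. Substituting each data point gives a linear system:
  e = 5
  a + b + c + d + e = 21
  16a + 8b + 4c + 2d + e = 145
  81a + 27b + 9c + 3d + e = 587
  256a + 64b + 16c + 4d + e = 1677
Solving the system yields a = 5, b = 5, c = 4, d = 2, e = 5.
So P(s) = 5s^4 + 5s^3 + 4s^2 + 2s + 5.
The coefficient of s^3 is 5.

5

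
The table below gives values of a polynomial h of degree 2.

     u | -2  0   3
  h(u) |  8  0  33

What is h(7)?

Using the Lagrange interpolation formula with nodes -2, 0, 3:
  L_0(u) = u(u - 3) / 10
  L_1(u) = (u + 2)(u - 3) / -6
  L_2(u) = (u + 2)u / 15
Then h(u) = 8·L_0(u) + 0·L_1(u) + 33·L_2(u).
Expanding and collecting terms gives h(u) = 3u² + 2u.
Evaluating at u = 7: h(7) = 161.

161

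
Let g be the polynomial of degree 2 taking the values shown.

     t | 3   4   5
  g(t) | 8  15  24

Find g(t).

Write g(t) = at^2 + bt + c. Substituting each data point gives a linear system:
  9a + 3b + c = 8
  16a + 4b + c = 15
  25a + 5b + c = 24
Solving the system yields a = 1, b = 0, c = -1.
So g(t) = t^2 - 1.
Check: g(4) = 15. ✓

g(t) = t^2 - 1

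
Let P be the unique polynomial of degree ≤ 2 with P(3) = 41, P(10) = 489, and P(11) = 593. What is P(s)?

P(s) = 5s^2 - s - 1

Using the Lagrange interpolation formula with nodes 3, 10, 11:
  L_0(s) = (s - 10)(s - 11) / 56
  L_1(s) = (s - 3)(s - 11) / -7
  L_2(s) = (s - 3)(s - 10) / 8
Then P(s) = 41·L_0(s) + 489·L_1(s) + 593·L_2(s).
Expanding and collecting terms gives P(s) = 5s^2 - s - 1.
Check: P(11) = 593. ✓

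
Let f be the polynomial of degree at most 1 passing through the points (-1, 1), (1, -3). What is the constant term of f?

Write f(x) = ax + b. Substituting each data point gives a linear system:
  -a + b = 1
  a + b = -3
Solving the system yields a = -2, b = -1.
So f(x) = -2x - 1.
The constant term is -1.

-1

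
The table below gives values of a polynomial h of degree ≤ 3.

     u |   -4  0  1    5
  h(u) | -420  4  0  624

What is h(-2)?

Write h(u) = au^3 + bu^2 + cu + d. Substituting each data point gives a linear system:
  -64a + 16b - 4c + d = -420
  d = 4
  a + b + c + d = 0
  125a + 25b + 5c + d = 624
Solving the system yields a = 6, b = -4, c = -6, d = 4.
So h(u) = 6u^3 - 4u^2 - 6u + 4.
Then h(-2) = -48.

-48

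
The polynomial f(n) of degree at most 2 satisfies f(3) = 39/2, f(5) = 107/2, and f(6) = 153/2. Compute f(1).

Using the Lagrange interpolation formula with nodes 3, 5, 6:
  L_0(n) = (n - 5)(n - 6) / 6
  L_1(n) = (n - 3)(n - 6) / -2
  L_2(n) = (n - 3)(n - 5) / 3
Then f(n) = 39/2·L_0(n) + 107/2·L_1(n) + 153/2·L_2(n).
Expanding and collecting terms gives f(n) = 2n^2 + n - 3/2.
Evaluating at n = 1: f(1) = 3/2.

3/2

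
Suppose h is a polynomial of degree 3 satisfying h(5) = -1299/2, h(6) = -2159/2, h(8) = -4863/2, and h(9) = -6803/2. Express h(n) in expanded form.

h(n) = -4n^3 - 6n^2 + 1/2

Write h(n) = an^3 + bn^2 + cn + d. Substituting each data point gives a linear system:
  125a + 25b + 5c + d = -1299/2
  216a + 36b + 6c + d = -2159/2
  512a + 64b + 8c + d = -4863/2
  729a + 81b + 9c + d = -6803/2
Solving the system yields a = -4, b = -6, c = 0, d = 1/2.
So h(n) = -4n^3 - 6n^2 + 1/2.
Check: h(9) = -6803/2. ✓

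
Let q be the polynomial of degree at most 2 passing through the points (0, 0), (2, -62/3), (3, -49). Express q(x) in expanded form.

q(x) = -6x^2 + (5/3)x

Using the Lagrange interpolation formula with nodes 0, 2, 3:
  L_0(x) = (x - 2)(x - 3) / 6
  L_1(x) = x(x - 3) / -2
  L_2(x) = x(x - 2) / 3
Then q(x) = 0·L_0(x) - 62/3·L_1(x) - 49·L_2(x).
Expanding and collecting terms gives q(x) = -6x^2 + (5/3)x.
Check: q(2) = -62/3. ✓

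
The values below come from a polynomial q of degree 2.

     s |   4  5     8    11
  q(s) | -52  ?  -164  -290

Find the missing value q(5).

-74

The 3 known points determine the degree-2 polynomial uniquely.
Write q(s) = as^2 + bs + c. Substituting each data point gives a linear system:
  16a + 4b + c = -52
  64a + 8b + c = -164
  121a + 11b + c = -290
Solving the system yields a = -2, b = -4, c = -4.
So q(s) = -2s^2 - 4s - 4.
Then q(5) = -74.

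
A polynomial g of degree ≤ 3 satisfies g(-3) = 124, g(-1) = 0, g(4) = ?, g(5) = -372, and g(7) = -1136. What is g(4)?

The 4 known points determine the degree-3 polynomial uniquely.
Write g(t) = at^3 + bt^2 + ct + d. Substituting each data point gives a linear system:
  -27a + 9b - 3c + d = 124
  -a + b - c + d = 0
  125a + 25b + 5c + d = -372
  343a + 49b + 7c + d = -1136
Solving the system yields a = -4, b = 4, c = 6, d = -2.
So g(t) = -4t³ + 4t² + 6t - 2.
Then g(4) = -170.

-170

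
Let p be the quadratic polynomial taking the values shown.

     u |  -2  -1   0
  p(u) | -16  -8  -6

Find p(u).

Using the Lagrange interpolation formula with nodes -2, -1, 0:
  L_0(u) = (u + 1)u / 2
  L_1(u) = (u + 2)u / -1
  L_2(u) = (u + 2)(u + 1) / 2
Then p(u) = -16·L_0(u) - 8·L_1(u) - 6·L_2(u).
Expanding and collecting terms gives p(u) = -3u^2 - u - 6.
Check: p(0) = -6. ✓

p(u) = -3u^2 - u - 6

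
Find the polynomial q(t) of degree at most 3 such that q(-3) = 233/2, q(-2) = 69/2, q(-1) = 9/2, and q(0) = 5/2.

q(t) = -4t^3 + 2t^2 + 4t + 5/2

Using the Lagrange interpolation formula with nodes -3, -2, -1, 0:
  L_0(t) = (t + 2)(t + 1)t / -6
  L_1(t) = (t + 3)(t + 1)t / 2
  L_2(t) = (t + 3)(t + 2)t / -2
  L_3(t) = (t + 3)(t + 2)(t + 1) / 6
Then q(t) = 233/2·L_0(t) + 69/2·L_1(t) + 9/2·L_2(t) + 5/2·L_3(t).
Expanding and collecting terms gives q(t) = -4t³ + 2t² + 4t + 5/2.
Check: q(-1) = 9/2. ✓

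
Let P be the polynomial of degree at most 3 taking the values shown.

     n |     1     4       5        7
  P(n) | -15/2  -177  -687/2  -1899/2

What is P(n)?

Write P(n) = an^3 + bn^2 + cn + d. Substituting each data point gives a linear system:
  a + b + c + d = -15/2
  64a + 16b + 4c + d = -177
  125a + 25b + 5c + d = -687/2
  343a + 49b + 7c + d = -1899/2
Solving the system yields a = -3, b = 5/2, c = -6, d = -1.
So P(n) = -3n^3 + (5/2)n^2 - 6n - 1.
Check: P(7) = -1899/2. ✓

P(n) = -3n^3 + (5/2)n^2 - 6n - 1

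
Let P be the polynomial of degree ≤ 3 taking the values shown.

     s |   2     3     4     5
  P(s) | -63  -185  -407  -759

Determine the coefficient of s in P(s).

Write P(s) = as^3 + bs^2 + cs + d. Substituting each data point gives a linear system:
  8a + 4b + 2c + d = -63
  27a + 9b + 3c + d = -185
  64a + 16b + 4c + d = -407
  125a + 25b + 5c + d = -759
Solving the system yields a = -5, b = -5, c = -2, d = 1.
So P(s) = -5s³ - 5s² - 2s + 1.
The coefficient of s is -2.

-2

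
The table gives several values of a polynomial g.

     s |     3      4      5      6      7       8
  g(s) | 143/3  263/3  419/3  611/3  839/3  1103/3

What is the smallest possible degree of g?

2

Forward differences of the values at s = 3, 4, 5, 6, 7, 8:
  g  : 143/3  263/3  419/3  611/3  839/3  1103/3
  Δ  : 40  52  64  76  88
  Δ^2: 12  12  12  12
  Δ^3: 0  0  0
  Δ^4: 0  0
  Δ^5: 0
The second differences are constant (12) and nonzero, while all higher differences vanish, so the minimal degree is 2.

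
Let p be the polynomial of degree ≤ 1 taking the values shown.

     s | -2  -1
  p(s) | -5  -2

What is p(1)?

Write p(s) = as + b. Substituting each data point gives a linear system:
  -2a + b = -5
  -a + b = -2
Solving the system yields a = 3, b = 1.
So p(s) = 3s + 1.
Then p(1) = 4.

4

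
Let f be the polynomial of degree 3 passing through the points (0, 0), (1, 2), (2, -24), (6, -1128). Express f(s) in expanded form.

f(s) = -6s^3 + 4s^2 + 4s

Write f(s) = as^3 + bs^2 + cs + d. Substituting each data point gives a linear system:
  d = 0
  a + b + c + d = 2
  8a + 4b + 2c + d = -24
  216a + 36b + 6c + d = -1128
Solving the system yields a = -6, b = 4, c = 4, d = 0.
So f(s) = -6s^3 + 4s^2 + 4s.
Check: f(2) = -24. ✓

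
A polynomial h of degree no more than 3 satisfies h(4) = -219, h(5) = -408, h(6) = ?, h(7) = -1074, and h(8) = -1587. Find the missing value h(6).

-687

On equispaced nodes a degree-3 polynomial has vanishing fourth forward difference, so
  h(4) - 4·h(5) + 6·h(6) - 4·h(7) + h(8) = 0.
Substituting the known values and solving for h(6):
  6·h(6) = -4122
  h(6) = -687.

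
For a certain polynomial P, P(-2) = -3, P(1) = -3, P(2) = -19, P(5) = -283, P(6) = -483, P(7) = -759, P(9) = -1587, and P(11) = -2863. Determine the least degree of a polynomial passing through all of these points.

3

Divided differences on the nodes -2, 1, 2, 5, 6, 7, 9, 11:
  order 0: -3  -3  -19  -283  -483  -759  -1587  -2863
  order 1: 0  -16  -88  -200  -276  -414  -638
  order 2: -4  -18  -28  -38  -46  -56
  order 3: -2  -2  -2  -2  -2
  order 4: 0  0  0  0
  order 5: 0  0  0
  order 6: 0  0
  order 7: 0
The order-3 divided differences are all -2 (nonzero) and every higher order vanishes, so the data lies on a polynomial of degree exactly 3.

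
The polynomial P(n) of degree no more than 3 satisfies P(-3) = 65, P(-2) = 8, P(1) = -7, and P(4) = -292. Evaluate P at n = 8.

Using the Lagrange interpolation formula with nodes -3, -2, 1, 4:
  L_0(n) = (n + 2)(n - 1)(n - 4) / -28
  L_1(n) = (n + 3)(n - 1)(n - 4) / 18
  L_2(n) = (n + 3)(n + 2)(n - 4) / -36
  L_3(n) = (n + 3)(n + 2)(n - 1) / 126
Then P(n) = 65·L_0(n) + 8·L_1(n) - 7·L_2(n) - 292·L_3(n).
Expanding and collecting terms gives P(n) = -4n^3 - 3n^2 + 4n - 4.
Evaluating at n = 8: P(8) = -2212.

-2212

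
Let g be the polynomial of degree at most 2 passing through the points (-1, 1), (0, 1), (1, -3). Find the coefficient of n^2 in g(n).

-2

Write g(n) = an^2 + bn + c. Substituting each data point gives a linear system:
  a - b + c = 1
  c = 1
  a + b + c = -3
Solving the system yields a = -2, b = -2, c = 1.
So g(n) = -2n^2 - 2n + 1.
The leading coefficient is -2.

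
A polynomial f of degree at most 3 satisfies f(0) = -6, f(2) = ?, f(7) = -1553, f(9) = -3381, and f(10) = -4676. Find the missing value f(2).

The 4 known points determine the degree-3 polynomial uniquely.
Write f(n) = an^3 + bn^2 + cn + d. Substituting each data point gives a linear system:
  d = -6
  343a + 49b + 7c + d = -1553
  729a + 81b + 9c + d = -3381
  1000a + 100b + 10c + d = -4676
Solving the system yields a = -5, b = 3, c = 3, d = -6.
So f(n) = -5n^3 + 3n^2 + 3n - 6.
Then f(2) = -28.

-28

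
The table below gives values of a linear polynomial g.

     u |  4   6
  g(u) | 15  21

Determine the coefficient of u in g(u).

3

Write g(u) = au + b. Substituting each data point gives a linear system:
  4a + b = 15
  6a + b = 21
Solving the system yields a = 3, b = 3.
So g(u) = 3u + 3.
The leading coefficient is 3.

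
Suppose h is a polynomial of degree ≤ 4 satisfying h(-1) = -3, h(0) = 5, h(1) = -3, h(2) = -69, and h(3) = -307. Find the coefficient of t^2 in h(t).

Write h(t) = at^4 + bt^3 + ct^2 + dt + e. Substituting each data point gives a linear system:
  a - b + c - d + e = -3
  e = 5
  a + b + c + d + e = -3
  16a + 8b + 4c + 2d + e = -69
  81a + 27b + 9c + 3d + e = -307
Solving the system yields a = -3, b = -1, c = -5, d = 1, e = 5.
So h(t) = -3t^4 - t^3 - 5t^2 + t + 5.
The coefficient of t^2 is -5.

-5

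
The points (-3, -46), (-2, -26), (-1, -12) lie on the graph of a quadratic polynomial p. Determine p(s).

Using the Lagrange interpolation formula with nodes -3, -2, -1:
  L_0(s) = (s + 2)(s + 1) / 2
  L_1(s) = (s + 3)(s + 1) / -1
  L_2(s) = (s + 3)(s + 2) / 2
Then p(s) = -46·L_0(s) - 26·L_1(s) - 12·L_2(s).
Expanding and collecting terms gives p(s) = -3s^2 + 5s - 4.
Check: p(-3) = -46. ✓

p(s) = -3s^2 + 5s - 4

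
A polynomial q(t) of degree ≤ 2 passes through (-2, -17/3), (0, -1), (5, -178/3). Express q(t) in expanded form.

q(t) = -2t^2 - (5/3)t - 1

Write q(t) = at^2 + bt + c. Substituting each data point gives a linear system:
  4a - 2b + c = -17/3
  c = -1
  25a + 5b + c = -178/3
Solving the system yields a = -2, b = -5/3, c = -1.
So q(t) = -2t^2 - (5/3)t - 1.
Check: q(-2) = -17/3. ✓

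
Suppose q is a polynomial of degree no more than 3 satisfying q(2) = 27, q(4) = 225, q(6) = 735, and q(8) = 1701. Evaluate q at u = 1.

0

Using the Lagrange interpolation formula with nodes 2, 4, 6, 8:
  L_0(u) = (u - 4)(u - 6)(u - 8) / -48
  L_1(u) = (u - 2)(u - 6)(u - 8) / 16
  L_2(u) = (u - 2)(u - 4)(u - 8) / -16
  L_3(u) = (u - 2)(u - 4)(u - 6) / 48
Then q(u) = 27·L_0(u) + 225·L_1(u) + 735·L_2(u) + 1701·L_3(u).
Expanding and collecting terms gives q(u) = 3u^3 + 3u^2 - 3u - 3.
Evaluating at u = 1: q(1) = 0.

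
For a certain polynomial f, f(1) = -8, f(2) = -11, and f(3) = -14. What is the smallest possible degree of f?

Forward differences of the values at x = 1, 2, 3:
  f  : -8  -11  -14
  Δ  : -3  -3
  Δ^2: 0
The first differences are constant (-3) and nonzero, while all higher differences vanish, so the minimal degree is 1.

1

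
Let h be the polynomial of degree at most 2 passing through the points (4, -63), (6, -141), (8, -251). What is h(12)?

-567

Forward differences of the values at x = 4, 6, 8:
  h  : -63  -141  -251
  Δ  : -78  -110
  Δ^2: -32
The second differences are constant, confirming degree 2.
Interpolating (Newton forward form) and evaluating at x = 12 gives h(12) = -567.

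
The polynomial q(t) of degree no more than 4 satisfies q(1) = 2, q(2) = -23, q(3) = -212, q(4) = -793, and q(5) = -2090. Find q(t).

Write q(t) = at^4 + bt^3 + ct^2 + dt + e. Substituting each data point gives a linear system:
  a + b + c + d + e = 2
  16a + 8b + 4c + 2d + e = -23
  81a + 27b + 9c + 3d + e = -212
  256a + 64b + 16c + 4d + e = -793
  625a + 125b + 25c + 5d + e = -2090
Solving the system yields a = -4, b = 2, c = 6, d = 3, e = -5.
So q(t) = -4t^4 + 2t^3 + 6t^2 + 3t - 5.
Check: q(3) = -212. ✓

q(t) = -4t^4 + 2t^3 + 6t^2 + 3t - 5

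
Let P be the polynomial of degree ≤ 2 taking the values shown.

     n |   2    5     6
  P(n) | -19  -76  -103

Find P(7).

-134

Using the Lagrange interpolation formula with nodes 2, 5, 6:
  L_0(n) = (n - 5)(n - 6) / 12
  L_1(n) = (n - 2)(n - 6) / -3
  L_2(n) = (n - 2)(n - 5) / 4
Then P(n) = -19·L_0(n) - 76·L_1(n) - 103·L_2(n).
Expanding and collecting terms gives P(n) = -2n² - 5n - 1.
Evaluating at n = 7: P(7) = -134.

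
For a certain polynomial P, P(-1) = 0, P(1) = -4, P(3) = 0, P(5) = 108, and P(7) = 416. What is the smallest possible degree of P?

3

Forward differences of the values at x = -1, 1, 3, 5, 7:
  P  : 0  -4  0  108  416
  Δ  : -4  4  108  308
  Δ^2: 8  104  200
  Δ^3: 96  96
  Δ^4: 0
The third differences are constant (96) and nonzero, while all higher differences vanish, so the minimal degree is 3.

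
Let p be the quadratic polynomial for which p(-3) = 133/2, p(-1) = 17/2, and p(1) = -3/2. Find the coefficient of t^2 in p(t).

Write p(t) = at^2 + bt + c. Substituting each data point gives a linear system:
  9a - 3b + c = 133/2
  a - b + c = 17/2
  a + b + c = -3/2
Solving the system yields a = 6, b = -5, c = -5/2.
So p(t) = 6t^2 - 5t - 5/2.
The leading coefficient is 6.

6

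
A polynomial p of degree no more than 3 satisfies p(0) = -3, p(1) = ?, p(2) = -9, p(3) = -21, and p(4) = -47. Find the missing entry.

-5

The 4 known points determine the degree-3 polynomial uniquely.
Write p(x) = ax^3 + bx^2 + cx + d. Substituting each data point gives a linear system:
  d = -3
  8a + 4b + 2c + d = -9
  27a + 9b + 3c + d = -21
  64a + 16b + 4c + d = -47
Solving the system yields a = -1, b = 2, c = -3, d = -3.
So p(x) = -x³ + 2x² - 3x - 3.
Then p(1) = -5.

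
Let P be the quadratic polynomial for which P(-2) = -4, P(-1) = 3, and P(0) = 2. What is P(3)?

-49

Write P(s) = as^2 + bs + c. Substituting each data point gives a linear system:
  4a - 2b + c = -4
  a - b + c = 3
  c = 2
Solving the system yields a = -4, b = -5, c = 2.
So P(s) = -4s² - 5s + 2.
Then P(3) = -49.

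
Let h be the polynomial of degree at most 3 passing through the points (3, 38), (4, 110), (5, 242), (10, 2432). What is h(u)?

h(u) = 3u^3 - 6u^2 + 3u + 2

Using the Lagrange interpolation formula with nodes 3, 4, 5, 10:
  L_0(u) = (u - 4)(u - 5)(u - 10) / -14
  L_1(u) = (u - 3)(u - 5)(u - 10) / 6
  L_2(u) = (u - 3)(u - 4)(u - 10) / -10
  L_3(u) = (u - 3)(u - 4)(u - 5) / 210
Then h(u) = 38·L_0(u) + 110·L_1(u) + 242·L_2(u) + 2432·L_3(u).
Expanding and collecting terms gives h(u) = 3u³ - 6u² + 3u + 2.
Check: h(10) = 2432. ✓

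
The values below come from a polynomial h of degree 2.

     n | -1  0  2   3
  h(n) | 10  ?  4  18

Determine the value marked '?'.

The 3 known points determine the degree-2 polynomial uniquely.
Write h(n) = an^2 + bn + c. Substituting each data point gives a linear system:
  a - b + c = 10
  4a + 2b + c = 4
  9a + 3b + c = 18
Solving the system yields a = 4, b = -6, c = 0.
So h(n) = 4n² - 6n.
Then h(0) = 0.

0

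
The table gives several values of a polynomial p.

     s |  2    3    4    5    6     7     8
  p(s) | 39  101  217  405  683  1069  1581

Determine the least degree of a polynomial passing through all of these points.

Forward differences of the values at s = 2, 3, 4, 5, 6, 7, 8:
  p  : 39  101  217  405  683  1069  1581
  Δ  : 62  116  188  278  386  512
  Δ^2: 54  72  90  108  126
  Δ^3: 18  18  18  18
  Δ^4: 0  0  0
  Δ^5: 0  0
  Δ^6: 0
The third differences are constant (18) and nonzero, while all higher differences vanish, so the minimal degree is 3.

3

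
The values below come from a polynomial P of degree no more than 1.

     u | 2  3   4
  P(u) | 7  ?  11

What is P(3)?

The 2 known points determine the degree-1 polynomial uniquely.
Write P(u) = au + b. Substituting each data point gives a linear system:
  2a + b = 7
  4a + b = 11
Solving the system yields a = 2, b = 3.
So P(u) = 2u + 3.
Then P(3) = 9.

9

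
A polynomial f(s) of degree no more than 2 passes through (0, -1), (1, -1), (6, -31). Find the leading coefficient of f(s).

Write f(s) = as^2 + bs + c. Substituting each data point gives a linear system:
  c = -1
  a + b + c = -1
  36a + 6b + c = -31
Solving the system yields a = -1, b = 1, c = -1.
So f(s) = -s^2 + s - 1.
The leading coefficient is -1.

-1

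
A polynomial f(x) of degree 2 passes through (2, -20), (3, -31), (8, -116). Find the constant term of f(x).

-4

Write f(x) = ax^2 + bx + c. Substituting each data point gives a linear system:
  4a + 2b + c = -20
  9a + 3b + c = -31
  64a + 8b + c = -116
Solving the system yields a = -1, b = -6, c = -4.
So f(x) = -x^2 - 6x - 4.
The constant term is -4.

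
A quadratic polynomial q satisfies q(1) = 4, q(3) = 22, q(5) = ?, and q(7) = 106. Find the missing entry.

56

On equispaced nodes a degree-2 polynomial has vanishing third forward difference, so
  - q(1) + 3·q(3) - 3·q(5) + q(7) = 0.
Substituting the known values and solving for q(5):
  -3·q(5) = -168
  q(5) = 56.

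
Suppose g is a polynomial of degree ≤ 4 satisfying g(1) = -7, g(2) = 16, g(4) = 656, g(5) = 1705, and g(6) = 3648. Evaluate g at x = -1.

Write g(x) = ax^4 + bx^3 + cx^2 + dx + e. Substituting each data point gives a linear system:
  a + b + c + d + e = -7
  16a + 8b + 4c + 2d + e = 16
  256a + 64b + 16c + 4d + e = 656
  625a + 125b + 25c + 5d + e = 1705
  1296a + 216b + 36c + 6d + e = 3648
Solving the system yields a = 3, b = 0, c = -6, d = -4, e = 0.
So g(x) = 3x^4 - 6x^2 - 4x.
Then g(-1) = 1.

1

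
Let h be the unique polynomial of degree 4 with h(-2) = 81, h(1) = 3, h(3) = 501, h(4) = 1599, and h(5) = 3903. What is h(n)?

h(n) = 6n^4 + 2n^3 - 3n^2 - 5n + 3

Write h(n) = an^4 + bn^3 + cn^2 + dn + e. Substituting each data point gives a linear system:
  16a - 8b + 4c - 2d + e = 81
  a + b + c + d + e = 3
  81a + 27b + 9c + 3d + e = 501
  256a + 64b + 16c + 4d + e = 1599
  625a + 125b + 25c + 5d + e = 3903
Solving the system yields a = 6, b = 2, c = -3, d = -5, e = 3.
So h(n) = 6n^4 + 2n^3 - 3n^2 - 5n + 3.
Check: h(1) = 3. ✓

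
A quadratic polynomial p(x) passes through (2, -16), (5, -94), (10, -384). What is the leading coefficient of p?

-4

Write p(x) = ax^2 + bx + c. Substituting each data point gives a linear system:
  4a + 2b + c = -16
  25a + 5b + c = -94
  100a + 10b + c = -384
Solving the system yields a = -4, b = 2, c = -4.
So p(x) = -4x^2 + 2x - 4.
The leading coefficient is -4.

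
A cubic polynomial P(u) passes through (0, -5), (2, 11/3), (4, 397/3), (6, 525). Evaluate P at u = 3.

44

Write P(u) = au^3 + bu^2 + cu + d. Substituting each data point gives a linear system:
  d = -5
  8a + 4b + 2c + d = 11/3
  64a + 16b + 4c + d = 397/3
  216a + 36b + 6c + d = 525
Solving the system yields a = 3, b = -3, c = -5/3, d = -5.
So P(u) = 3u^3 - 3u^2 - (5/3)u - 5.
Then P(3) = 44.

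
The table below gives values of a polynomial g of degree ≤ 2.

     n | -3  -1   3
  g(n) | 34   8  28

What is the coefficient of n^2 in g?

Write g(n) = an^2 + bn + c. Substituting each data point gives a linear system:
  9a - 3b + c = 34
  a - b + c = 8
  9a + 3b + c = 28
Solving the system yields a = 3, b = -1, c = 4.
So g(n) = 3n^2 - n + 4.
The leading coefficient is 3.

3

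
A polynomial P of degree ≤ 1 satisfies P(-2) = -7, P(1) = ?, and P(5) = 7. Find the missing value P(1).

The 2 known points determine the degree-1 polynomial uniquely.
Write P(x) = ax + b. Substituting each data point gives a linear system:
  -2a + b = -7
  5a + b = 7
Solving the system yields a = 2, b = -3.
So P(x) = 2x - 3.
Then P(1) = -1.

-1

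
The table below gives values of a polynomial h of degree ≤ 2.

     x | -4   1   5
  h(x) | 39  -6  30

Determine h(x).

Write h(x) = ax^2 + bx + c. Substituting each data point gives a linear system:
  16a - 4b + c = 39
  a + b + c = -6
  25a + 5b + c = 30
Solving the system yields a = 2, b = -3, c = -5.
So h(x) = 2x^2 - 3x - 5.
Check: h(-4) = 39. ✓

h(x) = 2x^2 - 3x - 5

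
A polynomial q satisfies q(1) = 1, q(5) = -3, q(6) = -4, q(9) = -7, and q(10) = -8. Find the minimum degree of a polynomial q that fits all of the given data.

Divided differences on the nodes 1, 5, 6, 9, 10:
  order 0: 1  -3  -4  -7  -8
  order 1: -1  -1  -1  -1
  order 2: 0  0  0
  order 3: 0  0
  order 4: 0
The order-1 divided differences are all -1 (nonzero) and every higher order vanishes, so the data lies on a polynomial of degree exactly 1.

1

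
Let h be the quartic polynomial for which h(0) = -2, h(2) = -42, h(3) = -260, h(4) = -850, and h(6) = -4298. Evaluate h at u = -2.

Using the Lagrange interpolation formula with nodes 0, 2, 3, 4, 6:
  L_0(u) = (u - 2)(u - 3)(u - 4)(u - 6) / 144
  L_1(u) = u(u - 3)(u - 4)(u - 6) / -16
  L_2(u) = u(u - 2)(u - 4)(u - 6) / 9
  L_3(u) = u(u - 2)(u - 3)(u - 6) / -16
  L_4(u) = u(u - 2)(u - 3)(u - 4) / 144
Then h(u) = -2·L_0(u) - 42·L_1(u) - 260·L_2(u) - 850·L_3(u) - 4298·L_4(u).
Expanding and collecting terms gives h(u) = -3u^4 - 3u^3 + 6u^2 + 4u - 2.
Evaluating at u = -2: h(-2) = -10.

-10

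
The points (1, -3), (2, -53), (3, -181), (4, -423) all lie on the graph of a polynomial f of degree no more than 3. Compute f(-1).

Using the Lagrange interpolation formula with nodes 1, 2, 3, 4:
  L_0(t) = (t - 2)(t - 3)(t - 4) / -6
  L_1(t) = (t - 1)(t - 3)(t - 4) / 2
  L_2(t) = (t - 1)(t - 2)(t - 4) / -2
  L_3(t) = (t - 1)(t - 2)(t - 3) / 6
Then f(t) = -3·L_0(t) - 53·L_1(t) - 181·L_2(t) - 423·L_3(t).
Expanding and collecting terms gives f(t) = -6t³ - 3t² + t + 5.
Evaluating at t = -1: f(-1) = 7.

7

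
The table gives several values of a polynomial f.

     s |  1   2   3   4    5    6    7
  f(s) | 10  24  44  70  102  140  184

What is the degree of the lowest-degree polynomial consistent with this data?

2

Forward differences of the values at s = 1, 2, 3, 4, 5, 6, 7:
  f  : 10  24  44  70  102  140  184
  Δ  : 14  20  26  32  38  44
  Δ^2: 6  6  6  6  6
  Δ^3: 0  0  0  0
  Δ^4: 0  0  0
  Δ^5: 0  0
  Δ^6: 0
The second differences are constant (6) and nonzero, while all higher differences vanish, so the minimal degree is 2.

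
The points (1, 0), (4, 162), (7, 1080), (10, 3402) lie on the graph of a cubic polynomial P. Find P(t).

Write P(t) = at^3 + bt^2 + ct + d. Substituting each data point gives a linear system:
  a + b + c + d = 0
  64a + 16b + 4c + d = 162
  343a + 49b + 7c + d = 1080
  1000a + 100b + 10c + d = 3402
Solving the system yields a = 4, b = -6, c = 0, d = 2.
So P(t) = 4t^3 - 6t^2 + 2.
Check: P(4) = 162. ✓

P(t) = 4t^3 - 6t^2 + 2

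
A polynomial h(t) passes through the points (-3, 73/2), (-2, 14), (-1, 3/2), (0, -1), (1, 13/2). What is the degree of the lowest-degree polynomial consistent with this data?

Forward differences of the values at t = -3, -2, -1, 0, 1:
  h  : 73/2  14  3/2  -1  13/2
  Δ  : -45/2  -25/2  -5/2  15/2
  Δ^2: 10  10  10
  Δ^3: 0  0
  Δ^4: 0
The second differences are constant (10) and nonzero, while all higher differences vanish, so the minimal degree is 2.

2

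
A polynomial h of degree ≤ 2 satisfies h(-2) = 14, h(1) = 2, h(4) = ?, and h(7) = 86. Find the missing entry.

On equispaced nodes a degree-2 polynomial has vanishing third forward difference, so
  - h(-2) + 3·h(1) - 3·h(4) + h(7) = 0.
Substituting the known values and solving for h(4):
  -3·h(4) = -78
  h(4) = 26.

26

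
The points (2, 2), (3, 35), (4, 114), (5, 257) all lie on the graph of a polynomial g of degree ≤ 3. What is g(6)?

Using the Lagrange interpolation formula with nodes 2, 3, 4, 5:
  L_0(u) = (u - 3)(u - 4)(u - 5) / -6
  L_1(u) = (u - 2)(u - 4)(u - 5) / 2
  L_2(u) = (u - 2)(u - 3)(u - 5) / -2
  L_3(u) = (u - 2)(u - 3)(u - 4) / 6
Then g(u) = 2·L_0(u) + 35·L_1(u) + 114·L_2(u) + 257·L_3(u).
Expanding and collecting terms gives g(u) = 3u³ - 4u² - 4u + 2.
Evaluating at u = 6: g(6) = 482.

482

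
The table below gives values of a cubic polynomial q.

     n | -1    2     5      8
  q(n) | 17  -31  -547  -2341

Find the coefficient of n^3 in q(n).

Write q(n) = an^3 + bn^2 + cn + d. Substituting each data point gives a linear system:
  -a + b - c + d = 17
  8a + 4b + 2c + d = -31
  125a + 25b + 5c + d = -547
  512a + 64b + 8c + d = -2341
Solving the system yields a = -5, b = 4, c = -5, d = 3.
So q(n) = -5n³ + 4n² - 5n + 3.
The leading coefficient is -5.

-5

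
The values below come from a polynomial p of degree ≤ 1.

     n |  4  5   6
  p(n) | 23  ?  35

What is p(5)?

The 2 known points determine the degree-1 polynomial uniquely.
Write p(n) = an + b. Substituting each data point gives a linear system:
  4a + b = 23
  6a + b = 35
Solving the system yields a = 6, b = -1.
So p(n) = 6n - 1.
Then p(5) = 29.

29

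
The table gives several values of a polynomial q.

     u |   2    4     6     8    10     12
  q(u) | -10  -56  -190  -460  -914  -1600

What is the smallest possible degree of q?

3

Forward differences of the values at u = 2, 4, 6, 8, 10, 12:
  q  : -10  -56  -190  -460  -914  -1600
  Δ  : -46  -134  -270  -454  -686
  Δ^2: -88  -136  -184  -232
  Δ^3: -48  -48  -48
  Δ^4: 0  0
  Δ^5: 0
The third differences are constant (-48) and nonzero, while all higher differences vanish, so the minimal degree is 3.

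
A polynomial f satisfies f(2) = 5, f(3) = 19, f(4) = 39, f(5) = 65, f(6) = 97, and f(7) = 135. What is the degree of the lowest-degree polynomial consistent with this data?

2

Forward differences of the values at t = 2, 3, 4, 5, 6, 7:
  f  : 5  19  39  65  97  135
  Δ  : 14  20  26  32  38
  Δ^2: 6  6  6  6
  Δ^3: 0  0  0
  Δ^4: 0  0
  Δ^5: 0
The second differences are constant (6) and nonzero, while all higher differences vanish, so the minimal degree is 2.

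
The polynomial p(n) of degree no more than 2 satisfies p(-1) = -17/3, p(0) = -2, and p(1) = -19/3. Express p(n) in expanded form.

Write p(n) = an^2 + bn + c. Substituting each data point gives a linear system:
  a - b + c = -17/3
  c = -2
  a + b + c = -19/3
Solving the system yields a = -4, b = -1/3, c = -2.
So p(n) = -4n^2 - (1/3)n - 2.
Check: p(1) = -19/3. ✓

p(n) = -4n^2 - (1/3)n - 2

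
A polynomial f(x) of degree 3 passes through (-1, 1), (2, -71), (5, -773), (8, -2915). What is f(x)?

f(x) = -5x^3 - 5x^2 - 4x - 3

Using the Lagrange interpolation formula with nodes -1, 2, 5, 8:
  L_0(x) = (x - 2)(x - 5)(x - 8) / -162
  L_1(x) = (x + 1)(x - 5)(x - 8) / 54
  L_2(x) = (x + 1)(x - 2)(x - 8) / -54
  L_3(x) = (x + 1)(x - 2)(x - 5) / 162
Then f(x) = 1·L_0(x) - 71·L_1(x) - 773·L_2(x) - 2915·L_3(x).
Expanding and collecting terms gives f(x) = -5x³ - 5x² - 4x - 3.
Check: f(-1) = 1. ✓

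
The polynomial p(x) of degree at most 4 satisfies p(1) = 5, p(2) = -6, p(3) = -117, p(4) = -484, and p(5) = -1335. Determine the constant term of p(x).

0

Write p(x) = ax^4 + bx^3 + cx^2 + dx + e. Substituting each data point gives a linear system:
  a + b + c + d + e = 5
  16a + 8b + 4c + 2d + e = -6
  81a + 27b + 9c + 3d + e = -117
  256a + 64b + 16c + 4d + e = -484
  625a + 125b + 25c + 5d + e = -1335
Solving the system yields a = -3, b = 4, c = 1, d = 3, e = 0.
So p(x) = -3x⁴ + 4x³ + x² + 3x.
The constant term is 0.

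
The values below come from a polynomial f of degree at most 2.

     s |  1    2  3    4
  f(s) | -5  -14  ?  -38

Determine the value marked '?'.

-25

The 3 known points determine the degree-2 polynomial uniquely.
Write f(s) = as^2 + bs + c. Substituting each data point gives a linear system:
  a + b + c = -5
  4a + 2b + c = -14
  16a + 4b + c = -38
Solving the system yields a = -1, b = -6, c = 2.
So f(s) = -s^2 - 6s + 2.
Then f(3) = -25.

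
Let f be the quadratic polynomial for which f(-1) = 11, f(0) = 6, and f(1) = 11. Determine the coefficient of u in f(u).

Write f(u) = au^2 + bu + c. Substituting each data point gives a linear system:
  a - b + c = 11
  c = 6
  a + b + c = 11
Solving the system yields a = 5, b = 0, c = 6.
So f(u) = 5u^2 + 6.
The coefficient of u is 0.

0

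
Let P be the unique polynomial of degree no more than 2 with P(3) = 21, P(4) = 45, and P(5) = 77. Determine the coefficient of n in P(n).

Write P(n) = an^2 + bn + c. Substituting each data point gives a linear system:
  9a + 3b + c = 21
  16a + 4b + c = 45
  25a + 5b + c = 77
Solving the system yields a = 4, b = -4, c = -3.
So P(n) = 4n² - 4n - 3.
The coefficient of n is -4.

-4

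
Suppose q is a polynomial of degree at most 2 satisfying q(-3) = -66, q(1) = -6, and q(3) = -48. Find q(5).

-138

Using the Lagrange interpolation formula with nodes -3, 1, 3:
  L_0(t) = (t - 1)(t - 3) / 24
  L_1(t) = (t + 3)(t - 3) / -8
  L_2(t) = (t + 3)(t - 1) / 12
Then q(t) = -66·L_0(t) - 6·L_1(t) - 48·L_2(t).
Expanding and collecting terms gives q(t) = -6t^2 + 3t - 3.
Evaluating at t = 5: q(5) = -138.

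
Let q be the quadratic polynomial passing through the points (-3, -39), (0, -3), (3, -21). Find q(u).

Write q(u) = au^2 + bu + c. Substituting each data point gives a linear system:
  9a - 3b + c = -39
  c = -3
  9a + 3b + c = -21
Solving the system yields a = -3, b = 3, c = -3.
So q(u) = -3u^2 + 3u - 3.
Check: q(0) = -3. ✓

q(u) = -3u^2 + 3u - 3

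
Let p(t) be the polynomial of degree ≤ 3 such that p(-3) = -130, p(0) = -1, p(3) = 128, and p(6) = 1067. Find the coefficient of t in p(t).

-2

Write p(t) = at^3 + bt^2 + ct + d. Substituting each data point gives a linear system:
  -27a + 9b - 3c + d = -130
  d = -1
  27a + 9b + 3c + d = 128
  216a + 36b + 6c + d = 1067
Solving the system yields a = 5, b = 0, c = -2, d = -1.
So p(t) = 5t^3 - 2t - 1.
The coefficient of t is -2.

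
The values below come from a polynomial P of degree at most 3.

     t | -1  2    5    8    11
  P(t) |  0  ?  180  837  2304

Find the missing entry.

9

The 4 known points determine the degree-3 polynomial uniquely.
Write P(t) = at^3 + bt^2 + ct + d. Substituting each data point gives a linear system:
  -a + b - c + d = 0
  125a + 25b + 5c + d = 180
  512a + 64b + 8c + d = 837
  1331a + 121b + 11c + d = 2304
Solving the system yields a = 2, b = -3, c = 0, d = 5.
So P(t) = 2t^3 - 3t^2 + 5.
Then P(2) = 9.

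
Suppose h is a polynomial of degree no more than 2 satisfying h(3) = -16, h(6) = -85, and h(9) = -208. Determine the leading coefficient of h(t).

-3

Write h(t) = at^2 + bt + c. Substituting each data point gives a linear system:
  9a + 3b + c = -16
  36a + 6b + c = -85
  81a + 9b + c = -208
Solving the system yields a = -3, b = 4, c = -1.
So h(t) = -3t^2 + 4t - 1.
The leading coefficient is -3.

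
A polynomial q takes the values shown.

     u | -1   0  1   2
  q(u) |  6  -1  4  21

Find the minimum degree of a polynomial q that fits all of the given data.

Forward differences of the values at u = -1, 0, 1, 2:
  q  : 6  -1  4  21
  Δ  : -7  5  17
  Δ^2: 12  12
  Δ^3: 0
The second differences are constant (12) and nonzero, while all higher differences vanish, so the minimal degree is 2.

2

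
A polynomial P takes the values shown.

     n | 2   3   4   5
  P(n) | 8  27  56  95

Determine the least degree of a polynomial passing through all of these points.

Forward differences of the values at n = 2, 3, 4, 5:
  P  : 8  27  56  95
  Δ  : 19  29  39
  Δ^2: 10  10
  Δ^3: 0
The second differences are constant (10) and nonzero, while all higher differences vanish, so the minimal degree is 2.

2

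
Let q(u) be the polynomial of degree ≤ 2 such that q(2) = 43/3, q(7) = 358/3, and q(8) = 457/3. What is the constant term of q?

Write q(u) = au^2 + bu + c. Substituting each data point gives a linear system:
  4a + 2b + c = 43/3
  49a + 7b + c = 358/3
  64a + 8b + c = 457/3
Solving the system yields a = 2, b = 3, c = 1/3.
So q(u) = 2u^2 + 3u + 1/3.
The constant term is 1/3.

1/3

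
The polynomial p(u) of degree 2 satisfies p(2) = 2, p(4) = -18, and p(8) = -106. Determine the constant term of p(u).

6

Write p(u) = au^2 + bu + c. Substituting each data point gives a linear system:
  4a + 2b + c = 2
  16a + 4b + c = -18
  64a + 8b + c = -106
Solving the system yields a = -2, b = 2, c = 6.
So p(u) = -2u² + 2u + 6.
The constant term is 6.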